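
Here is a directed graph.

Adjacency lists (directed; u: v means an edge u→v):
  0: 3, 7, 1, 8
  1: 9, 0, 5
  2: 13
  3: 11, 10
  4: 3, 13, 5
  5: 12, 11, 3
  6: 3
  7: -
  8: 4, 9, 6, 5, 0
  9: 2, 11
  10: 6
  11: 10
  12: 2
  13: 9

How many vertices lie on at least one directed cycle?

10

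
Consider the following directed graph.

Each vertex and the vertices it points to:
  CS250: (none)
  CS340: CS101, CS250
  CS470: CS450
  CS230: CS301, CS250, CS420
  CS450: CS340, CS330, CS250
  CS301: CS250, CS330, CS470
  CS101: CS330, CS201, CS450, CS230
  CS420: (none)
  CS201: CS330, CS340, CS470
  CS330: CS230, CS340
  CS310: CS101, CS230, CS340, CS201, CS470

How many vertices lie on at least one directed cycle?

A vertex is on a directed cycle iff it belongs to a strongly connected component of size ≥ 2 (or has a self-loop).
The vertices on cycles are {CS101, CS201, CS230, CS301, CS330, CS340, CS450, CS470} — 8 in total.

8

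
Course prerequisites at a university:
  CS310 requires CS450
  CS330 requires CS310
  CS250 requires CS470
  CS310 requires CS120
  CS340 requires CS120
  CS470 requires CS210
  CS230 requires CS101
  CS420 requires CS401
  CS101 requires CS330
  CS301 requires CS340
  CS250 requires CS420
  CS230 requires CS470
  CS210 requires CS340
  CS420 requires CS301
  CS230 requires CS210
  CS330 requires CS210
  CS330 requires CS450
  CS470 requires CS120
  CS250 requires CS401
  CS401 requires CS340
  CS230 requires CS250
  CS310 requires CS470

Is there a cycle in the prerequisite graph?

No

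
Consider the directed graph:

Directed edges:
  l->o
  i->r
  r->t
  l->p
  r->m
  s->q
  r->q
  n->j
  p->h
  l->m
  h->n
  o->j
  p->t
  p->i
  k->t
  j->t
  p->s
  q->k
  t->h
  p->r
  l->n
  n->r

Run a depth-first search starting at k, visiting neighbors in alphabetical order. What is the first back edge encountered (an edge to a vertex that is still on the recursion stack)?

DFS from k (visiting neighbors in alphabetical order); mark gray on enter, black on exit:
k gray
  t gray
    h gray
      n gray
        j gray
          j→t: t is gray → back edge
First back edge: j → t.

j→t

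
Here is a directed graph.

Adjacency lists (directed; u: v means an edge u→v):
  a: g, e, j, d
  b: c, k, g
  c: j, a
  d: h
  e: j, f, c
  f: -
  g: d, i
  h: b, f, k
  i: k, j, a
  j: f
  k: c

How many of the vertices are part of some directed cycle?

9

A vertex is on a directed cycle iff it belongs to a strongly connected component of size ≥ 2 (or has a self-loop).
The vertices on cycles are {a, b, c, d, e, g, h, i, k} — 9 in total.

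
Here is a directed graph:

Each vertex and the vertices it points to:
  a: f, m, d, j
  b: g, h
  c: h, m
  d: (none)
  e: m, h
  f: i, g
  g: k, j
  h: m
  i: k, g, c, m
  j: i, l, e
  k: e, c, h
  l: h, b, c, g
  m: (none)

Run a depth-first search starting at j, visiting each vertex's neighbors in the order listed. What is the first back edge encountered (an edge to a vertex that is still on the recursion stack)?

g→j

DFS from j (visiting each vertex's neighbors in the order listed); mark gray on enter, black on exit:
j gray
  i gray
    k gray
      e gray
        m gray
        m black
        h gray
          h→m: m black — skip
        h black
      e black
      c gray
        c→h: h black — skip
        c→m: m black — skip
      c black
      k→h: h black — skip
    k black
    g gray
      g→k: k black — skip
      g→j: j is gray → back edge
First back edge: g → j.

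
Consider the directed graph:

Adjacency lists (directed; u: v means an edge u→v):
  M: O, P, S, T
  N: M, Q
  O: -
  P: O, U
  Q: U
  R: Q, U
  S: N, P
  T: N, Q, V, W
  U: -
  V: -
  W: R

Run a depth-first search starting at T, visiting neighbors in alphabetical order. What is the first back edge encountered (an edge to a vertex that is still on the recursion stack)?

S->N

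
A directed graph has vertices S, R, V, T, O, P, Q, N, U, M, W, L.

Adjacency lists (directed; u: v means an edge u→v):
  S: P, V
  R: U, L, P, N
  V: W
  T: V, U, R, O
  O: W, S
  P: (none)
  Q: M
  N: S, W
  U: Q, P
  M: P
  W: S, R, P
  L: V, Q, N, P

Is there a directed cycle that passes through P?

No

P lies on a cycle iff there is a path from P back to itself.
Exploring from P, it never reaches itself; equivalently, its strongly connected component is a singleton.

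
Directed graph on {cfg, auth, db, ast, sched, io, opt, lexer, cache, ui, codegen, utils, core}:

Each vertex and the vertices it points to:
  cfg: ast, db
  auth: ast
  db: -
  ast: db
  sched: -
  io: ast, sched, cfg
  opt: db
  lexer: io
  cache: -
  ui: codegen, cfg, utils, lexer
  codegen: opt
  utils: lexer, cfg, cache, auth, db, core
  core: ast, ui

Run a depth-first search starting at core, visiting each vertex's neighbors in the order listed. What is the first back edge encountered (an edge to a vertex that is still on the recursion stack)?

DFS from core (visiting each vertex's neighbors in the order listed); mark gray on enter, black on exit:
core gray
  ast gray
    db gray
    db black
  ast black
  ui gray
    codegen gray
      opt gray
        opt→db: db black — skip
      opt black
    codegen black
    cfg gray
      cfg→ast: ast black — skip
      cfg→db: db black — skip
    cfg black
    utils gray
      lexer gray
        io gray
          io→ast: ast black — skip
          sched gray
          sched black
          io→cfg: cfg black — skip
        io black
      lexer black
      utils→cfg: cfg black — skip
      cache gray
      cache black
      auth gray
        auth→ast: ast black — skip
      auth black
      utils→db: db black — skip
      utils→core: core is gray → back edge
First back edge: utils → core.

utils->core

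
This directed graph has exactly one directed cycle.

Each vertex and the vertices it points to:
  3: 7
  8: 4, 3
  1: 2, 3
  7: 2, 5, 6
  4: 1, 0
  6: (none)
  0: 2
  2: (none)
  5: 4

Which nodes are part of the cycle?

DFS with gray/black marking from 4:
4 gray
  1 gray
    2 gray
    2 black
    3 gray
      7 gray
        7→2: 2 black — skip
        5 gray
          5→4: 4 is gray → back edge
Back edge closes the cycle 4 → 1 → 3 → 7 → 5 → 4; its vertices are {1, 3, 4, 5, 7}.

1, 3, 4, 5, 7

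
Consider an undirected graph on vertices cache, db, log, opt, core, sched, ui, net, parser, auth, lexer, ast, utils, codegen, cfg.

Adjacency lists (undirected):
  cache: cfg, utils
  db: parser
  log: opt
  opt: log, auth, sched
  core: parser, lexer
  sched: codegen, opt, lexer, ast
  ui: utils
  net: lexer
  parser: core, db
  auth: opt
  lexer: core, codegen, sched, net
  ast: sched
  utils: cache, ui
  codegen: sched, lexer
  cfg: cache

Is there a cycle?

DFS, tracking each vertex's parent; an edge to a visited non-parent vertex closes a cycle.
Start from sched:
visit sched (parent –)
  visit codegen (parent sched)
    codegen–sched: parent, skip
    visit lexer (parent codegen)
      visit core (parent lexer)
        visit parser (parent core)
          parser–core: parent, skip
          visit db (parent parser)
            db–parser: parent, skip
        core–lexer: parent, skip
      lexer–codegen: parent, skip
      lexer–sched: sched visited and ≠ parent → cycle
Cycle: sched – codegen – lexer – sched.

Yes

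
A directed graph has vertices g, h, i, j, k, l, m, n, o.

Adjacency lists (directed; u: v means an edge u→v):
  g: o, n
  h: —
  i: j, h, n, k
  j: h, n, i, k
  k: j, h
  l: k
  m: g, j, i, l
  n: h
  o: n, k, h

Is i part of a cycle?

Yes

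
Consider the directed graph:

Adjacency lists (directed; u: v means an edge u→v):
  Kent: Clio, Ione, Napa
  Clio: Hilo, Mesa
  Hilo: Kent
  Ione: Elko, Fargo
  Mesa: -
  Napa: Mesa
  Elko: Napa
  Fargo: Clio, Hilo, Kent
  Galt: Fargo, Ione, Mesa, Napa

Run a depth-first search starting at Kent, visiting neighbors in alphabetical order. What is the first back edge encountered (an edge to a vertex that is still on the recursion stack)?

Hilo->Kent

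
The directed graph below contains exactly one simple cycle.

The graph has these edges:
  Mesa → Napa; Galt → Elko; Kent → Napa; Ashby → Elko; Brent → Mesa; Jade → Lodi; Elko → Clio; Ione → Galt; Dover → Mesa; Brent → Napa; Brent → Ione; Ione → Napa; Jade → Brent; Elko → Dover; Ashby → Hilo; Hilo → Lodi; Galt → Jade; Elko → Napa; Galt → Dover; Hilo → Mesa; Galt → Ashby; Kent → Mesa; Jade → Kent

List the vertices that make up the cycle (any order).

Galt, Ione, Jade, Brent

DFS with gray/black marking from Galt:
Galt gray
  Dover gray
    Mesa gray
      Napa gray
      Napa black
    Mesa black
  Dover black
  Ashby gray
    Elko gray
      Clio gray
      Clio black
      Elko→Napa: Napa black — skip
      Elko→Dover: Dover black — skip
    Elko black
    Hilo gray
      Lodi gray
      Lodi black
      Hilo→Mesa: Mesa black — skip
    Hilo black
  Ashby black
  Galt→Elko: Elko black — skip
  Jade gray
    Brent gray
      Brent→Mesa: Mesa black — skip
      Brent→Napa: Napa black — skip
      Ione gray
        Ione→Galt: Galt is gray → back edge
Back edge closes the cycle Galt → Jade → Brent → Ione → Galt; its vertices are {Galt, Ione, Jade, Brent}.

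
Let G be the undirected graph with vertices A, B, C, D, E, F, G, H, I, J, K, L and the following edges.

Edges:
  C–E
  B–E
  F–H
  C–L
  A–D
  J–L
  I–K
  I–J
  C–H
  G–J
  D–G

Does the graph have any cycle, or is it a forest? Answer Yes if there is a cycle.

No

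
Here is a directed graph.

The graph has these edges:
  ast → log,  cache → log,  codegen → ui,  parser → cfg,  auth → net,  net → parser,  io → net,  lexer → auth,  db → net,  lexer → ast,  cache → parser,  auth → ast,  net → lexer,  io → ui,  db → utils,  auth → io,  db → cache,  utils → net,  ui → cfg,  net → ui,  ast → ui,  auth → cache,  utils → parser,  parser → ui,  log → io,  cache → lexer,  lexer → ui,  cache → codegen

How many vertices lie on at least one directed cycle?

7

A vertex is on a directed cycle iff it belongs to a strongly connected component of size ≥ 2 (or has a self-loop).
The vertices on cycles are {io, ast, log, net, auth, cache, lexer} — 7 in total.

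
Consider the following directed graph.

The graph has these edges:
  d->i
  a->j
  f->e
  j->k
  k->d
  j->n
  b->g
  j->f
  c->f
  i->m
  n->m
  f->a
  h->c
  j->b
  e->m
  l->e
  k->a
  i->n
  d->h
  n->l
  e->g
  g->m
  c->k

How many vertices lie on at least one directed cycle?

A vertex is on a directed cycle iff it belongs to a strongly connected component of size ≥ 2 (or has a self-loop).
The vertices on cycles are {a, c, d, f, h, j, k} — 7 in total.

7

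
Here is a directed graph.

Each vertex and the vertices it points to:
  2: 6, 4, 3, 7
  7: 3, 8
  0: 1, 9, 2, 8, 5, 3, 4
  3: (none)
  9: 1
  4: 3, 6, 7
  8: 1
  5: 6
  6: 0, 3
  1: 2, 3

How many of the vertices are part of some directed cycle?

A vertex is on a directed cycle iff it belongs to a strongly connected component of size ≥ 2 (or has a self-loop).
The vertices on cycles are {0, 1, 2, 4, 5, 6, 7, 8, 9} — 9 in total.

9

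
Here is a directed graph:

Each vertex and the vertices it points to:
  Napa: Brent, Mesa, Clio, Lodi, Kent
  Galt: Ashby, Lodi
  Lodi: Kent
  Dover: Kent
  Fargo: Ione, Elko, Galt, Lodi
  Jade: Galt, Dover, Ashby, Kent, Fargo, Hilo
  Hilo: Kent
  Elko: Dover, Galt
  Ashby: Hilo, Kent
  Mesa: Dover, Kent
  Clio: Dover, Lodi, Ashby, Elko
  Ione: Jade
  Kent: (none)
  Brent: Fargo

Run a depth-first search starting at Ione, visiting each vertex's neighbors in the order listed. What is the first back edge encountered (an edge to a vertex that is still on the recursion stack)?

Fargo→Ione

DFS from Ione (visiting each vertex's neighbors in the order listed); mark gray on enter, black on exit:
Ione gray
  Jade gray
    Galt gray
      Ashby gray
        Hilo gray
          Kent gray
          Kent black
        Hilo black
        Ashby→Kent: Kent black — skip
      Ashby black
      Lodi gray
        Lodi→Kent: Kent black — skip
      Lodi black
    Galt black
    Dover gray
      Dover→Kent: Kent black — skip
    Dover black
    Jade→Ashby: Ashby black — skip
    Jade→Kent: Kent black — skip
    Fargo gray
      Fargo→Ione: Ione is gray → back edge
First back edge: Fargo → Ione.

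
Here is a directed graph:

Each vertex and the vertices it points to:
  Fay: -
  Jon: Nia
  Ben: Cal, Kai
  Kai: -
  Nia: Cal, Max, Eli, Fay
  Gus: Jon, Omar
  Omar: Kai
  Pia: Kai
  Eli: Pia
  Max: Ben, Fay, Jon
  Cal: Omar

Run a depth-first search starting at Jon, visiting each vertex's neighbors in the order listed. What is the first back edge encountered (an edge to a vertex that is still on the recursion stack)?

Max→Jon

DFS from Jon (visiting each vertex's neighbors in the order listed); mark gray on enter, black on exit:
Jon gray
  Nia gray
    Cal gray
      Omar gray
        Kai gray
        Kai black
      Omar black
    Cal black
    Max gray
      Ben gray
        Ben→Cal: Cal black — skip
        Ben→Kai: Kai black — skip
      Ben black
      Fay gray
      Fay black
      Max→Jon: Jon is gray → back edge
First back edge: Max → Jon.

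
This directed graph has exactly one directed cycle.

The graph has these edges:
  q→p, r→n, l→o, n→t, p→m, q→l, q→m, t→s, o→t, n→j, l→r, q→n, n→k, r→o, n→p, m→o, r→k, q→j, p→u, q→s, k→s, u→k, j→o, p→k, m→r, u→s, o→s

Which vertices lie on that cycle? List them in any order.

m, n, p, r

DFS with gray/black marking from n:
n gray
  t gray
    s gray
    s black
  t black
  k gray
    k→s: s black — skip
  k black
  p gray
    u gray
      u→k: k black — skip
      u→s: s black — skip
    u black
    m gray
      o gray
        o→s: s black — skip
        o→t: t black — skip
      o black
      r gray
        r→n: n is gray → back edge
Back edge closes the cycle n → p → m → r → n; its vertices are {m, n, p, r}.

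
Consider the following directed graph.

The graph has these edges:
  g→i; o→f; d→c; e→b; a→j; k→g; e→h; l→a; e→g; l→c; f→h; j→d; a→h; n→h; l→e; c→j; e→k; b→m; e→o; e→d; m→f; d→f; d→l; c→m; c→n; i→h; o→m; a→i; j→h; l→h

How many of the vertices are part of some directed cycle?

6

A vertex is on a directed cycle iff it belongs to a strongly connected component of size ≥ 2 (or has a self-loop).
The vertices on cycles are {a, c, d, e, j, l} — 6 in total.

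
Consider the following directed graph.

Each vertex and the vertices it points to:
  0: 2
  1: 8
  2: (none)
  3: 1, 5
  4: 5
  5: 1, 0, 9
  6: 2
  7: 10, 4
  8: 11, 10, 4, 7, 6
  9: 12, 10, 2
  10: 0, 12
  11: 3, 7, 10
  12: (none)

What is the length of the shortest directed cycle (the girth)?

For each vertex v, BFS finds the shortest path from v back to v.
The shortest such closed walk is 8 → 4 → 5 → 1 → 8, length 4.

4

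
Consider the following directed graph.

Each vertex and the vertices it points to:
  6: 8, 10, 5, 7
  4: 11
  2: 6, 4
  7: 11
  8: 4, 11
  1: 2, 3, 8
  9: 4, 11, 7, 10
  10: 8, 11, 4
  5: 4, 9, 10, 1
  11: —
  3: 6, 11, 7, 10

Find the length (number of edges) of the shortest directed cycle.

4

For each vertex v, BFS finds the shortest path from v back to v.
The shortest such closed walk is 5 → 1 → 2 → 6 → 5, length 4.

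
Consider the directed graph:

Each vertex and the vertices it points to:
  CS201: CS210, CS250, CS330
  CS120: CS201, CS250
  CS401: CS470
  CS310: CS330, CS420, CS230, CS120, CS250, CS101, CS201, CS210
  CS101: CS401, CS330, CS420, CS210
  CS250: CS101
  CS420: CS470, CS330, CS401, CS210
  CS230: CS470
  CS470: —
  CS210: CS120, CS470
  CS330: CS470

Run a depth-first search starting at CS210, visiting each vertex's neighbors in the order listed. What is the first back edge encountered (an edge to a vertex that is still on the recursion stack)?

CS201->CS210

DFS from CS210 (visiting each vertex's neighbors in the order listed); mark gray on enter, black on exit:
CS210 gray
  CS120 gray
    CS201 gray
      CS201→CS210: CS210 is gray → back edge
First back edge: CS201 → CS210.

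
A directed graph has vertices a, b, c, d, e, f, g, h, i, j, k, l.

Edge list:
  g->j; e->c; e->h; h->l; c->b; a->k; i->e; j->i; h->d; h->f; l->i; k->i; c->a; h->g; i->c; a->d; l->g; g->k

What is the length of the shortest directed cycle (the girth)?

4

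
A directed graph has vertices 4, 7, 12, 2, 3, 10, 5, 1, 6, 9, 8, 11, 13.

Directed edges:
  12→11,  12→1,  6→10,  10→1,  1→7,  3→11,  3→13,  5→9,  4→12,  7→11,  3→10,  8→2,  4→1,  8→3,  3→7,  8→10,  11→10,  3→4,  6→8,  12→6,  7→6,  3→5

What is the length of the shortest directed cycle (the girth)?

For each vertex v, BFS finds the shortest path from v back to v.
The shortest such closed walk is 8 → 3 → 7 → 6 → 8, length 4.

4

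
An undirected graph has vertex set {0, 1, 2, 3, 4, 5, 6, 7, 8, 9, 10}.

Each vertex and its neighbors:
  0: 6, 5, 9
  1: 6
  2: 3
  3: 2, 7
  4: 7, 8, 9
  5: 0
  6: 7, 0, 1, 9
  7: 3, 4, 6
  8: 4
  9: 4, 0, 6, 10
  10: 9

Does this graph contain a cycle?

Yes

DFS, tracking each vertex's parent; an edge to a visited non-parent vertex closes a cycle.
Start from 4:
visit 4 (parent –)
  visit 7 (parent 4)
    visit 3 (parent 7)
      visit 2 (parent 3)
        2–3: parent, skip
      3–7: parent, skip
    7–4: parent, skip
    visit 6 (parent 7)
      6–7: parent, skip
      visit 0 (parent 6)
        0–6: parent, skip
        visit 5 (parent 0)
          5–0: parent, skip
        visit 9 (parent 0)
          9–4: 4 visited and ≠ parent → cycle
Cycle: 4 – 7 – 6 – 0 – 9 – 4.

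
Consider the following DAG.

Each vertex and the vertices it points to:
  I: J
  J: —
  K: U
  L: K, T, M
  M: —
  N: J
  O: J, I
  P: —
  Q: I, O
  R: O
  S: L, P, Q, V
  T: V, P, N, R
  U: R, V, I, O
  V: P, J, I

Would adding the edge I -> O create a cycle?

Yes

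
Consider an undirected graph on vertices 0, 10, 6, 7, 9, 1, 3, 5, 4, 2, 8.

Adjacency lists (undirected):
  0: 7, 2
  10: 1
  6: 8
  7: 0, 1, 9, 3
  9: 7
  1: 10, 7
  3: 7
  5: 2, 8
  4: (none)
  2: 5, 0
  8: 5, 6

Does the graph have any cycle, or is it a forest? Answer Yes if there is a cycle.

No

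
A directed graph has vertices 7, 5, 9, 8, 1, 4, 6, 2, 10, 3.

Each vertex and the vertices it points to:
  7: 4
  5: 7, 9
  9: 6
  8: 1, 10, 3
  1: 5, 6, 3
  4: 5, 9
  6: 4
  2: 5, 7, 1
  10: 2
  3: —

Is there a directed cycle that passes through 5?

Yes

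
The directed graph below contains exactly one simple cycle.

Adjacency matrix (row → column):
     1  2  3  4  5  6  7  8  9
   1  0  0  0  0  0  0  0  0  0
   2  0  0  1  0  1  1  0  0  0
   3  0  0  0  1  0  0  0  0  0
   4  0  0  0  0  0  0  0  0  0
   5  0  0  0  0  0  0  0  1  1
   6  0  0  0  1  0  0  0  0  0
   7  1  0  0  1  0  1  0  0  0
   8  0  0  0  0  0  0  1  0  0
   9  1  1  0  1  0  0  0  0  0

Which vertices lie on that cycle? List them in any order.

2, 5, 9

DFS with gray/black marking from 5:
5 gray
  8 gray
    7 gray
      6 gray
        4 gray
        4 black
      6 black
      1 gray
      1 black
      7→4: 4 black — skip
    7 black
  8 black
  9 gray
    9→4: 4 black — skip
    2 gray
      2→6: 6 black — skip
      3 gray
        3→4: 4 black — skip
      3 black
      2→5: 5 is gray → back edge
Back edge closes the cycle 5 → 9 → 2 → 5; its vertices are {2, 5, 9}.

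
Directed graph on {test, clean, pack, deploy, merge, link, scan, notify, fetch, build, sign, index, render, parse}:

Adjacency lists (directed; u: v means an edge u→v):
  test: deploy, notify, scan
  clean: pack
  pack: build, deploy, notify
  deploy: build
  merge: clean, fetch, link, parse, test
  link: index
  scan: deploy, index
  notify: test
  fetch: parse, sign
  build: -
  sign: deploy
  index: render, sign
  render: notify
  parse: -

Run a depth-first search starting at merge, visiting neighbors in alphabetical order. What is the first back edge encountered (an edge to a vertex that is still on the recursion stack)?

test→notify

DFS from merge (visiting neighbors in alphabetical order); mark gray on enter, black on exit:
merge gray
  clean gray
    pack gray
      build gray
      build black
      deploy gray
        deploy→build: build black — skip
      deploy black
      notify gray
        test gray
          test→deploy: deploy black — skip
          test→notify: notify is gray → back edge
First back edge: test → notify.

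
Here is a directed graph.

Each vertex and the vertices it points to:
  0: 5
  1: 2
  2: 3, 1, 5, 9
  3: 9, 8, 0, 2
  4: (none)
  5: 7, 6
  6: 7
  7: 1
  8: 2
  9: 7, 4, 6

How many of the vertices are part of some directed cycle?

A vertex is on a directed cycle iff it belongs to a strongly connected component of size ≥ 2 (or has a self-loop).
The vertices on cycles are {0, 1, 2, 3, 5, 6, 7, 8, 9} — 9 in total.

9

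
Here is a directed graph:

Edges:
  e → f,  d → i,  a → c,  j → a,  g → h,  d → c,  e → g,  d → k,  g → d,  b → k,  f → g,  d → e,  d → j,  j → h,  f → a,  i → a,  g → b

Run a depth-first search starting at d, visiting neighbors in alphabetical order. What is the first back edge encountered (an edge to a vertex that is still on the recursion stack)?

DFS from d (visiting neighbors in alphabetical order); mark gray on enter, black on exit:
d gray
  c gray
  c black
  e gray
    f gray
      a gray
        a→c: c black — skip
      a black
      g gray
        b gray
          k gray
          k black
        b black
        g→d: d is gray → back edge
First back edge: g → d.

g->d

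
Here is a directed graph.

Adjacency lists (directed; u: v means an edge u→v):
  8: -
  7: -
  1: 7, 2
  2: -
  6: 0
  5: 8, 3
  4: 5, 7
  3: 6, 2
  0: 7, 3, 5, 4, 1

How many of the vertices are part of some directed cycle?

5

A vertex is on a directed cycle iff it belongs to a strongly connected component of size ≥ 2 (or has a self-loop).
The vertices on cycles are {0, 3, 4, 5, 6} — 5 in total.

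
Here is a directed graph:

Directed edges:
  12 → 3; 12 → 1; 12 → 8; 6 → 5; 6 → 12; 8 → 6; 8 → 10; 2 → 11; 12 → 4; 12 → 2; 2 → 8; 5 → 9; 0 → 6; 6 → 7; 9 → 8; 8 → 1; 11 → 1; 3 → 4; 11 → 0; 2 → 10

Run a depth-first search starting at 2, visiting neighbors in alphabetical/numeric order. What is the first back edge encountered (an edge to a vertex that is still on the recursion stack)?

DFS from 2 (visiting neighbors in alphabetical/numeric order); mark gray on enter, black on exit:
2 gray
  8 gray
    1 gray
    1 black
    6 gray
      5 gray
        9 gray
          9→8: 8 is gray → back edge
First back edge: 9 → 8.

9→8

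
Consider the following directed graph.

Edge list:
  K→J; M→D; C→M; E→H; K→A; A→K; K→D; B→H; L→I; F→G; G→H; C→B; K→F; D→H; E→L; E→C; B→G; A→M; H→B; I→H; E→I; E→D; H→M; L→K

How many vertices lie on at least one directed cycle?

7

A vertex is on a directed cycle iff it belongs to a strongly connected component of size ≥ 2 (or has a self-loop).
The vertices on cycles are {A, B, D, G, H, K, M} — 7 in total.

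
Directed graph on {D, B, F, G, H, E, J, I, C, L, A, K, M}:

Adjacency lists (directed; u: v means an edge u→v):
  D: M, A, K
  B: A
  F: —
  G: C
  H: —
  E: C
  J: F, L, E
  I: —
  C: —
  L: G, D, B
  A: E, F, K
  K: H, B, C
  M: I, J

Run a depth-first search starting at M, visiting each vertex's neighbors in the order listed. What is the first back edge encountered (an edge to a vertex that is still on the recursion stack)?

DFS from M (visiting each vertex's neighbors in the order listed); mark gray on enter, black on exit:
M gray
  I gray
  I black
  J gray
    F gray
    F black
    L gray
      G gray
        C gray
        C black
      G black
      D gray
        D→M: M is gray → back edge
First back edge: D → M.

D→M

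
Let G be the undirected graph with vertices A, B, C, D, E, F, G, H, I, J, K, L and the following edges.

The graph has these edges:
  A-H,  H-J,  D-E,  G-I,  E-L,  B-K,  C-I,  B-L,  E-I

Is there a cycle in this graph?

DFS, tracking each vertex's parent; an edge to a visited non-parent vertex closes a cycle.
Start from L:
visit L (parent –)
  visit B (parent L)
    B–L: parent, skip
    visit K (parent B)
      K–B: parent, skip
  visit E (parent L)
    visit I (parent E)
      visit C (parent I)
        C–I: parent, skip
      I–E: parent, skip
      visit G (parent I)
        G–I: parent, skip
    visit D (parent E)
      D–E: parent, skip
    E–L: parent, skip
visit A (parent –)
  visit H (parent A)
    visit J (parent H)
      J–H: parent, skip
    H–A: parent, skip
visit F (parent –)
No non-parent visited neighbor found — the graph is a forest.

No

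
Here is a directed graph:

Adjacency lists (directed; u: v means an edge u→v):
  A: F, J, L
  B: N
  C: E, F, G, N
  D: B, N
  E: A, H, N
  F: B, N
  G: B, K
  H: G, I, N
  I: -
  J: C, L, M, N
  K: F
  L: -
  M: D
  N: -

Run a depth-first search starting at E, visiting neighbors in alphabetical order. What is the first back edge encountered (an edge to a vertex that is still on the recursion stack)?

C→E

DFS from E (visiting neighbors in alphabetical order); mark gray on enter, black on exit:
E gray
  A gray
    F gray
      B gray
        N gray
        N black
      B black
      F→N: N black — skip
    F black
    J gray
      C gray
        C→E: E is gray → back edge
First back edge: C → E.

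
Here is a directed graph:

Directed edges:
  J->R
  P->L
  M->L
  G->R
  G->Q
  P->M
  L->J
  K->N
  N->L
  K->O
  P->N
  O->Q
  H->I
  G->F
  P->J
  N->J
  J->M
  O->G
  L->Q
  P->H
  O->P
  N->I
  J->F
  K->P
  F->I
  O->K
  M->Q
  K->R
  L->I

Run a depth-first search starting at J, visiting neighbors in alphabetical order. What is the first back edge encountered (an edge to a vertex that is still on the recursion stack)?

L->J

DFS from J (visiting neighbors in alphabetical order); mark gray on enter, black on exit:
J gray
  F gray
    I gray
    I black
  F black
  M gray
    L gray
      L→I: I black — skip
      L→J: J is gray → back edge
First back edge: L → J.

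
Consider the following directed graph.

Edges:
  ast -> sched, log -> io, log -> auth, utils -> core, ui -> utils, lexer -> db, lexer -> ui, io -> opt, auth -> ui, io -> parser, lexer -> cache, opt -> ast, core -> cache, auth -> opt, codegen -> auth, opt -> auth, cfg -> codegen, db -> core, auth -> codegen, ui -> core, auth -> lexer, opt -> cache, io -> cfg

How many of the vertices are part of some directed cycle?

A vertex is on a directed cycle iff it belongs to a strongly connected component of size ≥ 2 (or has a self-loop).
The vertices on cycles are {opt, auth, codegen} — 3 in total.

3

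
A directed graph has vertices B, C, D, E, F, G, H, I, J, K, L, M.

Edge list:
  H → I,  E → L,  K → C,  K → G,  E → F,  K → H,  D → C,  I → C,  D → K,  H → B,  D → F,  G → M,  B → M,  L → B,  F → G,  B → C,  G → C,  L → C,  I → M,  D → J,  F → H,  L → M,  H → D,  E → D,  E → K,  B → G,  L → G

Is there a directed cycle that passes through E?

No

E lies on a cycle iff there is a path from E back to itself.
Exploring from E, it never reaches itself; equivalently, its strongly connected component is a singleton.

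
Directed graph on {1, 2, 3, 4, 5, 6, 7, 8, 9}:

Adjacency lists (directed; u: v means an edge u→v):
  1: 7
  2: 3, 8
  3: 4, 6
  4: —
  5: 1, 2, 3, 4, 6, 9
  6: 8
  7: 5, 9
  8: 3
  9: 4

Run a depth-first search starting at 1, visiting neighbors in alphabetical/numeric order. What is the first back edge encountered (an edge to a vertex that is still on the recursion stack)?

5→1

DFS from 1 (visiting neighbors in alphabetical/numeric order); mark gray on enter, black on exit:
1 gray
  7 gray
    5 gray
      5→1: 1 is gray → back edge
First back edge: 5 → 1.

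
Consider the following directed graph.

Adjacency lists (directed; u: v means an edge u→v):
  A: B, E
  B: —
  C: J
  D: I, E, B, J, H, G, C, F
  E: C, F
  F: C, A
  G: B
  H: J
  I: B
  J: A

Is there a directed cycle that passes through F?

Yes

F is on a cycle iff F can reach itself via ≥1 edge.
F → A → E → F — yes.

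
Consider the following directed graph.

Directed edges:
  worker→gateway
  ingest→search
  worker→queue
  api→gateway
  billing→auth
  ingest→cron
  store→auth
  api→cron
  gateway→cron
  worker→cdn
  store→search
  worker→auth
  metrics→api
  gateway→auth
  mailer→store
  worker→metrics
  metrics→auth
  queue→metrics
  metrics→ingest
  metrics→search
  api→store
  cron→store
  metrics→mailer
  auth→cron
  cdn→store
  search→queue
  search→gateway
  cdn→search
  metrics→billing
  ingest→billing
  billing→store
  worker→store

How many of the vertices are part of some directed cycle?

11

A vertex is on a directed cycle iff it belongs to a strongly connected component of size ≥ 2 (or has a self-loop).
The vertices on cycles are {api, auth, cron, queue, store, ingest, mailer, search, billing, gateway, metrics} — 11 in total.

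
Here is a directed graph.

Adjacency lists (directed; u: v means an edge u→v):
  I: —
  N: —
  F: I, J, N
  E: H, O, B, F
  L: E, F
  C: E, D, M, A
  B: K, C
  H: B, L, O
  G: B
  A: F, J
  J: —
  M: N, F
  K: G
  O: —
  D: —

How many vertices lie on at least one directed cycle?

7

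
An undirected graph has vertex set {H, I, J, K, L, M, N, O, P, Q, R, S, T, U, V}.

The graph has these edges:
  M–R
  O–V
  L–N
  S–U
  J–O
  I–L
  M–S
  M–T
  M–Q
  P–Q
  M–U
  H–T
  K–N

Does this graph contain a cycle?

Yes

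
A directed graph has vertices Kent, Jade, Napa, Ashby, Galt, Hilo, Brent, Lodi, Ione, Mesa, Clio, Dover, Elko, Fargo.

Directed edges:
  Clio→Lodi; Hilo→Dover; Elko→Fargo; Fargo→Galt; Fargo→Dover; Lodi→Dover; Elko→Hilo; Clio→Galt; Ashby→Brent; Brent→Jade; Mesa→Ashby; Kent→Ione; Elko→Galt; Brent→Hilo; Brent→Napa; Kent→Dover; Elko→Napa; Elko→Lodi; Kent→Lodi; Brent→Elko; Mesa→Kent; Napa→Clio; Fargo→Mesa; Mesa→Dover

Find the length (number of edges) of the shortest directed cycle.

For each vertex v, BFS finds the shortest path from v back to v.
The shortest such closed walk is Mesa → Ashby → Brent → Elko → Fargo → Mesa, length 5.

5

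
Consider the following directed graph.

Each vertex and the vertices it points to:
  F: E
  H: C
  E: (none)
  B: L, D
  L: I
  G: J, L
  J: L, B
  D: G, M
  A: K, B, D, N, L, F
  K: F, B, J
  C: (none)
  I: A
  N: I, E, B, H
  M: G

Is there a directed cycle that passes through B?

Yes

B is on a cycle iff B can reach itself via ≥1 edge.
B → L → I → A → B — yes.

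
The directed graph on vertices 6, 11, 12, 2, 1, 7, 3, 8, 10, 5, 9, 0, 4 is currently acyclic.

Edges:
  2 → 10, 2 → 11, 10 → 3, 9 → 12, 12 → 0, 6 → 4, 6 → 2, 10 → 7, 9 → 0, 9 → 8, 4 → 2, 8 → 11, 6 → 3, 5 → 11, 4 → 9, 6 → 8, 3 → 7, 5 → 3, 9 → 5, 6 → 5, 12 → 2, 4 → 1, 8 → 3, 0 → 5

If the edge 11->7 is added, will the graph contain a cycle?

No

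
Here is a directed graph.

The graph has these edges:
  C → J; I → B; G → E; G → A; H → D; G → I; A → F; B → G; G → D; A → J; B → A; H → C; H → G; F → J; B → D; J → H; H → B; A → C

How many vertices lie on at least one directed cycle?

8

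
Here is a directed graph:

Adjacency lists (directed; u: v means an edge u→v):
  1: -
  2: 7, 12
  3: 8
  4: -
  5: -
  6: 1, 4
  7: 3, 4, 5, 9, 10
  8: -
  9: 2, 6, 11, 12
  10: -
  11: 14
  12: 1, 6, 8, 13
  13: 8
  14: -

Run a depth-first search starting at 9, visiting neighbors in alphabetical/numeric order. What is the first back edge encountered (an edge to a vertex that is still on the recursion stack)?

7->9

DFS from 9 (visiting neighbors in alphabetical/numeric order); mark gray on enter, black on exit:
9 gray
  2 gray
    7 gray
      3 gray
        8 gray
        8 black
      3 black
      4 gray
      4 black
      5 gray
      5 black
      7→9: 9 is gray → back edge
First back edge: 7 → 9.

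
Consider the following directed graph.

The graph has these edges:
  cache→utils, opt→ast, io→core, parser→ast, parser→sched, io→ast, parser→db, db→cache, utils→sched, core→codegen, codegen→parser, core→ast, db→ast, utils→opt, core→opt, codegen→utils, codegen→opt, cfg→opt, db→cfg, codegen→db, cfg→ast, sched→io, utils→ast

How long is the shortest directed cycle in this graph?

For each vertex v, BFS finds the shortest path from v back to v.
The shortest such closed walk is io → core → codegen → utils → sched → io, length 5.

5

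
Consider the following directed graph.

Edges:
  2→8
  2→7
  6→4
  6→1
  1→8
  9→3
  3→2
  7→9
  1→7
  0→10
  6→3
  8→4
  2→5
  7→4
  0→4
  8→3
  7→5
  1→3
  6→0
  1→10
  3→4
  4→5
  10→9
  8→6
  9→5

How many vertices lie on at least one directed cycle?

A vertex is on a directed cycle iff it belongs to a strongly connected component of size ≥ 2 (or has a self-loop).
The vertices on cycles are {0, 1, 2, 3, 6, 7, 8, 9, 10} — 9 in total.

9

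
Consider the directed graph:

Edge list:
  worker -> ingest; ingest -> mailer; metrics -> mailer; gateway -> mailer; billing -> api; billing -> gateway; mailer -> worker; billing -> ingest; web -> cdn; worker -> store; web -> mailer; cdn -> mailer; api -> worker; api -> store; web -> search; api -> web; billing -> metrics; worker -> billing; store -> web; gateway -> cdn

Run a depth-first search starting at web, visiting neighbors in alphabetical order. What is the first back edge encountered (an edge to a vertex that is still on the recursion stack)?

DFS from web (visiting neighbors in alphabetical order); mark gray on enter, black on exit:
web gray
  cdn gray
    mailer gray
      worker gray
        billing gray
          api gray
            store gray
              store→web: web is gray → back edge
First back edge: store → web.

store→web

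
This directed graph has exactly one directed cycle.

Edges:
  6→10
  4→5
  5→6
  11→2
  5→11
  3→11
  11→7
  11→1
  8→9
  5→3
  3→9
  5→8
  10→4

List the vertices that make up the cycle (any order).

4, 5, 6, 10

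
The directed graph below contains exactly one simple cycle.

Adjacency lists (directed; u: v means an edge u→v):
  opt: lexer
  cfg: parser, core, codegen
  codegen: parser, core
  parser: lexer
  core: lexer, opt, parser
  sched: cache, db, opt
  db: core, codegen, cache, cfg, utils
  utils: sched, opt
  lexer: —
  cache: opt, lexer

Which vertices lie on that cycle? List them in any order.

db, sched, utils

DFS with gray/black marking from db:
db gray
  core gray
    lexer gray
    lexer black
    opt gray
      opt→lexer: lexer black — skip
    opt black
    parser gray
      parser→lexer: lexer black — skip
    parser black
  core black
  codegen gray
    codegen→parser: parser black — skip
    codegen→core: core black — skip
  codegen black
  cache gray
    cache→opt: opt black — skip
    cache→lexer: lexer black — skip
  cache black
  cfg gray
    cfg→parser: parser black — skip
    cfg→core: core black — skip
    cfg→codegen: codegen black — skip
  cfg black
  utils gray
    sched gray
      sched→cache: cache black — skip
      sched→db: db is gray → back edge
Back edge closes the cycle db → utils → sched → db; its vertices are {db, sched, utils}.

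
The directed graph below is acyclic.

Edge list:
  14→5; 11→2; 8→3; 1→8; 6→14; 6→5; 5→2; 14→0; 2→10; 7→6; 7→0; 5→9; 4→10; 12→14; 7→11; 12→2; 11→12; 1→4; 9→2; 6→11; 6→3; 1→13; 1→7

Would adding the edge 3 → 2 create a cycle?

No

Adding 3→2 creates a cycle iff 2 can already reach 3.
Explore from 2: no path reaches 3. The graph stays acyclic.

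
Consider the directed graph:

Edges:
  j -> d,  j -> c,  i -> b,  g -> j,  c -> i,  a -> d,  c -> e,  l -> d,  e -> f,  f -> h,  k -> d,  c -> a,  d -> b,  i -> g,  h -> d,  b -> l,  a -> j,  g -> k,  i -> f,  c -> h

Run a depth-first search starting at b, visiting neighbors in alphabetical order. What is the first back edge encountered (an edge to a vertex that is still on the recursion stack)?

DFS from b (visiting neighbors in alphabetical order); mark gray on enter, black on exit:
b gray
  l gray
    d gray
      d→b: b is gray → back edge
First back edge: d → b.

d->b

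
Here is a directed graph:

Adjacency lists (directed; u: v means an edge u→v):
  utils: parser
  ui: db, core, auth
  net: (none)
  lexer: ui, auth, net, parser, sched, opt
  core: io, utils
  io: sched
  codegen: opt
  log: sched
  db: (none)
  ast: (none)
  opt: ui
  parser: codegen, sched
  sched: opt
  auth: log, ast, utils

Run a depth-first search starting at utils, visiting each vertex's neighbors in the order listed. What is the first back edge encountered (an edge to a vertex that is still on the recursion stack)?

DFS from utils (visiting each vertex's neighbors in the order listed); mark gray on enter, black on exit:
utils gray
  parser gray
    codegen gray
      opt gray
        ui gray
          db gray
          db black
          core gray
            io gray
              sched gray
                sched→opt: opt is gray → back edge
First back edge: sched → opt.

sched->opt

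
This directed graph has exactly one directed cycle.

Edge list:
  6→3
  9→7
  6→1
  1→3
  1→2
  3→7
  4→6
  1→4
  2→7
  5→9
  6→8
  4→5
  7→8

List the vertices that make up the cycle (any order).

1, 4, 6

DFS with gray/black marking from 6:
6 gray
  3 gray
    7 gray
      8 gray
      8 black
    7 black
  3 black
  1 gray
    1→3: 3 black — skip
    4 gray
      4→6: 6 is gray → back edge
Back edge closes the cycle 6 → 1 → 4 → 6; its vertices are {1, 4, 6}.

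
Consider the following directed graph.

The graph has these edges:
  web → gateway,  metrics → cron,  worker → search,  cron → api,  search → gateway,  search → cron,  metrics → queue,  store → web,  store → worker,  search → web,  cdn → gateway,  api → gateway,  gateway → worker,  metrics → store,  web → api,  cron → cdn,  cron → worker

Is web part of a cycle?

Yes

web is on a cycle iff web can reach itself via ≥1 edge.
web → gateway → worker → search → web — yes.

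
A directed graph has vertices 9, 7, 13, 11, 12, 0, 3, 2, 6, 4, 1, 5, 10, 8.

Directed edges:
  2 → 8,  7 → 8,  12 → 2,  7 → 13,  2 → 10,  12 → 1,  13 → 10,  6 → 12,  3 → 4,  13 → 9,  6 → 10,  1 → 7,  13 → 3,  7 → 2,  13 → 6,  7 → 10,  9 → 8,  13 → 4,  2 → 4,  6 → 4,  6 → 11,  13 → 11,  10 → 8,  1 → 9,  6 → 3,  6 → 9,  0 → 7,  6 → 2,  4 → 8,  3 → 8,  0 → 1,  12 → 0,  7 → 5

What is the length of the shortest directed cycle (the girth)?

For each vertex v, BFS finds the shortest path from v back to v.
The shortest such closed walk is 12 → 1 → 7 → 13 → 6 → 12, length 5.

5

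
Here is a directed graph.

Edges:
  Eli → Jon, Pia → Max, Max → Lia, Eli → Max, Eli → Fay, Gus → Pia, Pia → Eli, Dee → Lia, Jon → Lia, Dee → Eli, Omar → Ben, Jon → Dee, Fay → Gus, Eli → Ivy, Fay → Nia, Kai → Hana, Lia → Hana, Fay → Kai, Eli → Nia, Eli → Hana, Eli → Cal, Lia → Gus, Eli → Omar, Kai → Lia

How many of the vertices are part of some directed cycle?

A vertex is on a directed cycle iff it belongs to a strongly connected component of size ≥ 2 (or has a self-loop).
The vertices on cycles are {Dee, Eli, Fay, Gus, Jon, Kai, Lia, Max, Pia} — 9 in total.

9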